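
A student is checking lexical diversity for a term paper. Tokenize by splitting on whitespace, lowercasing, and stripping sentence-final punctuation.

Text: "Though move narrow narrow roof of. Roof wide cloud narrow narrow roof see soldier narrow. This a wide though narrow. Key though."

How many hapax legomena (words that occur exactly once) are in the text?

8

Frequencies: narrow:6, though:3, roof:3, wide:2, move:1, of:1, cloud:1, see:1, soldier:1, this:1, a:1, key:1
Hapax (freq=1): a, cloud, key, move, of, see, soldier, this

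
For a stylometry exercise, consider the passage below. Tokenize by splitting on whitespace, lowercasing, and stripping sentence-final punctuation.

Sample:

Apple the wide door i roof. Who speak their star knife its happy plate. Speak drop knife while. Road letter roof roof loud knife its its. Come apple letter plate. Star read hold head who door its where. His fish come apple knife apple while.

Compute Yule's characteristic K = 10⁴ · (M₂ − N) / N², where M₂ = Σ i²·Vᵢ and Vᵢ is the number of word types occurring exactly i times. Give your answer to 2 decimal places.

286.42

Frequencies: apple:4, knife:4, its:4, roof:3, door:2, who:2, speak:2, star:2, plate:2, while:2, letter:2, come:2, the:1, wide:1, i:1, their:1, happy:1, drop:1, road:1, loud:1, … (6 more, each freq 1)
N = 45. Frequency spectrum: V_1=14, V_2=8, V_3=1, V_4=3
M₂ = 1²·14 + 2²·8 + 3²·1 + 4²·3 = 103
K = 10000 × (103 − 45) / 45² = 286.42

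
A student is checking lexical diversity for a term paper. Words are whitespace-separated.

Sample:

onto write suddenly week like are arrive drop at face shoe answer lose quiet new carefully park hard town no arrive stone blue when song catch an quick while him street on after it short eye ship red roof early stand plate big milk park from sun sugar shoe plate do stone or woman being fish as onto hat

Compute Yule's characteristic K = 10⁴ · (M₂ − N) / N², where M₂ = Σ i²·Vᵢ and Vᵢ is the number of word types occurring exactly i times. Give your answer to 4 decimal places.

Frequencies: onto:2, arrive:2, shoe:2, park:2, stone:2, plate:2, write:1, suddenly:1, week:1, like:1, are:1, drop:1, at:1, face:1, answer:1, lose:1, quiet:1, new:1, carefully:1, hard:1, … (33 more, each freq 1)
N = 59. Frequency spectrum: V_1=47, V_2=6
M₂ = 1²·47 + 2²·6 = 71
K = 10000 × (71 − 59) / 59² = 34.4729

34.4729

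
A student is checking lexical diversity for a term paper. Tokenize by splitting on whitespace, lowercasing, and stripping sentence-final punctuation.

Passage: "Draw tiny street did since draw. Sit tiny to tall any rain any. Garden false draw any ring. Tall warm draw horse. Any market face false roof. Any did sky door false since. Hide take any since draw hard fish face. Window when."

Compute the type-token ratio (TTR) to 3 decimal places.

N = 43 tokens, V = 26 types.
TTR = V / N = 26 / 43 = 0.605

0.605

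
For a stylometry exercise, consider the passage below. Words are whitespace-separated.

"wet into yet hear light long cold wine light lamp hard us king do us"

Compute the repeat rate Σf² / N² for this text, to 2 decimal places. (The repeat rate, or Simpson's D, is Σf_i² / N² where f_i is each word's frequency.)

0.08

Frequencies: light:2, us:2, wet:1, into:1, yet:1, hear:1, long:1, cold:1, wine:1, lamp:1, hard:1, king:1, do:1
Σf² = 19; N² = 225
Repeat rate = 19 / 225 = 0.08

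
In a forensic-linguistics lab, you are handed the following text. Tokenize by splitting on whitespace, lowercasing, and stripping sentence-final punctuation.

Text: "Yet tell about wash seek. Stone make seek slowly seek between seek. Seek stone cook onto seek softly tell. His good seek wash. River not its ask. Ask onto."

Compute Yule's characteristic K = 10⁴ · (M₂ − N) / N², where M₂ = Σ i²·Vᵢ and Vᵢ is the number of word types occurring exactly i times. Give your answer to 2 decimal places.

618.31

Frequencies: seek:7, tell:2, wash:2, stone:2, onto:2, ask:2, yet:1, about:1, make:1, slowly:1, between:1, cook:1, softly:1, his:1, good:1, river:1, not:1, its:1
N = 29. Frequency spectrum: V_1=12, V_2=5, V_7=1
M₂ = 1²·12 + 2²·5 + 7²·1 = 81
K = 10000 × (81 − 29) / 29² = 618.31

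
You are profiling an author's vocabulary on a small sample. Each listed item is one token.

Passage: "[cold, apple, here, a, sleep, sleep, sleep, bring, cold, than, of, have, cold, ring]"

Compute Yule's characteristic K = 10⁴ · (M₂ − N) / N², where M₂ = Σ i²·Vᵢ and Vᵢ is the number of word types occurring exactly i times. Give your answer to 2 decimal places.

612.24

Frequencies: cold:3, sleep:3, apple:1, here:1, a:1, bring:1, than:1, of:1, have:1, ring:1
N = 14. Frequency spectrum: V_1=8, V_3=2
M₂ = 1²·8 + 3²·2 = 26
K = 10000 × (26 − 14) / 14² = 612.24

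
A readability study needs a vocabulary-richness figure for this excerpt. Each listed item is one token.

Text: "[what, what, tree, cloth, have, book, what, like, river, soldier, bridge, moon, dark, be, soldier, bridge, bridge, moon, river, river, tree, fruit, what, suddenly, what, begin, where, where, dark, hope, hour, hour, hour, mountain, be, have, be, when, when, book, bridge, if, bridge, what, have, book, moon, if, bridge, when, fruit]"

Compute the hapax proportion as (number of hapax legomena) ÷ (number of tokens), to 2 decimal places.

0.12

Frequencies: what:6, bridge:6, have:3, book:3, river:3, moon:3, be:3, hour:3, when:3, tree:2, soldier:2, dark:2, fruit:2, where:2, if:2, cloth:1, like:1, suddenly:1, begin:1, hope:1, … (1 more, each freq 1)
Hapax count = 6; token count = 51.
Ratio = 6 / 51 = 0.12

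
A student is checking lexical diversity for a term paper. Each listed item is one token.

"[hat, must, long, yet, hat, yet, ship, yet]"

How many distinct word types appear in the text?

5

Distinct types: {hat, long, must, ship, yet}
V = 5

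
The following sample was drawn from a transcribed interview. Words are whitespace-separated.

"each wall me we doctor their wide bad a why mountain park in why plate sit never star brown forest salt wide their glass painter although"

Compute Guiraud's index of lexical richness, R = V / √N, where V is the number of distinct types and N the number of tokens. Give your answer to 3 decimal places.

4.511

N = 26, V = 23.
√N = 5.099020
R = 23 / 5.099020 = 4.511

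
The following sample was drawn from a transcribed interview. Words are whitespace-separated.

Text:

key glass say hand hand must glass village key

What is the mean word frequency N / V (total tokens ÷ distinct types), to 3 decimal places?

1.500

N = 9 tokens, V = 6 types.
Mean frequency = N / V = 9 / 6 = 1.500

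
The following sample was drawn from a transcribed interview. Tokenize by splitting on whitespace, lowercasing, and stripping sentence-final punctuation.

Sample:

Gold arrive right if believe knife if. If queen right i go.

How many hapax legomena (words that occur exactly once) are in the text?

Frequencies: if:3, right:2, gold:1, arrive:1, believe:1, knife:1, queen:1, i:1, go:1
Hapax (freq=1): arrive, believe, go, gold, i, knife, queen

7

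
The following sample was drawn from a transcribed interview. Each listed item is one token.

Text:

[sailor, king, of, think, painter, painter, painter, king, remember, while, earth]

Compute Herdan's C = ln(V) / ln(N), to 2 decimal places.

0.87

N = 11, V = 8.
ln(V) = 2.079442, ln(N) = 2.397895
C = 2.079442 / 2.397895 = 0.87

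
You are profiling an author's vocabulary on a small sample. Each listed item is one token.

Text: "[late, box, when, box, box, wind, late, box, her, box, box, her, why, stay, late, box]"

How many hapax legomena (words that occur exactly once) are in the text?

Frequencies: box:7, late:3, her:2, when:1, wind:1, why:1, stay:1
Hapax (freq=1): stay, when, why, wind

4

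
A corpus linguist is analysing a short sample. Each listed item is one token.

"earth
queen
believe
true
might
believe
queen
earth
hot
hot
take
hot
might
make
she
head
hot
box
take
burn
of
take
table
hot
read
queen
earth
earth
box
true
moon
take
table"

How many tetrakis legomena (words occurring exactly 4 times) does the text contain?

2

Frequencies: hot:5, earth:4, take:4, queen:3, believe:2, true:2, might:2, box:2, table:2, make:1, she:1, head:1, burn:1, of:1, read:1, moon:1
Words with frequency 4: earth, take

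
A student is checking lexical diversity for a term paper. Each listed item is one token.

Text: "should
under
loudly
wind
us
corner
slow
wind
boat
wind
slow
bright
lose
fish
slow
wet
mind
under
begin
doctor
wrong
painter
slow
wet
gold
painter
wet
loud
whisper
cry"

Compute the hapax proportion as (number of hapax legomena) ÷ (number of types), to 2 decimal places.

0.76

Frequencies: slow:4, wind:3, wet:3, under:2, painter:2, should:1, loudly:1, us:1, corner:1, boat:1, bright:1, lose:1, fish:1, mind:1, begin:1, doctor:1, wrong:1, gold:1, loud:1, whisper:1, … (1 more, each freq 1)
Hapax count = 16; type count = 21.
Ratio = 16 / 21 = 0.76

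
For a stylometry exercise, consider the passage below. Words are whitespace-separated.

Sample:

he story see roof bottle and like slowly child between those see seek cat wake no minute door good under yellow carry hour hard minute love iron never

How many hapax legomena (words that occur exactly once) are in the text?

24

Frequencies: see:2, minute:2, he:1, story:1, roof:1, bottle:1, and:1, like:1, slowly:1, child:1, between:1, those:1, seek:1, cat:1, wake:1, no:1, door:1, good:1, under:1, yellow:1, … (6 more, each freq 1)
Hapax (freq=1): and, between, bottle, carry, cat, child, door, good, hard, he, hour, iron, like, love, never, no, roof, seek, slowly, story, those, under, wake, yellow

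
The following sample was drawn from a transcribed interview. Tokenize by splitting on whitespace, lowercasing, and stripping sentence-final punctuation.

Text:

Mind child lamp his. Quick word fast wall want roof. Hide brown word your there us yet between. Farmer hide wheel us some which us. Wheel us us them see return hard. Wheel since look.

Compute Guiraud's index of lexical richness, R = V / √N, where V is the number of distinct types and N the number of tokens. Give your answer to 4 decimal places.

4.5638

N = 35, V = 27.
√N = 5.916080
R = 27 / 5.916080 = 4.5638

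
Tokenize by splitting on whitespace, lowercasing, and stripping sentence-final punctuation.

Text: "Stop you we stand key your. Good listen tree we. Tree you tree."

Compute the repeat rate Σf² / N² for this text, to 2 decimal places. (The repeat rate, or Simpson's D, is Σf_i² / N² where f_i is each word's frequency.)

Frequencies: tree:3, you:2, we:2, stop:1, stand:1, key:1, your:1, good:1, listen:1
Σf² = 23; N² = 169
Repeat rate = 23 / 169 = 0.14

0.14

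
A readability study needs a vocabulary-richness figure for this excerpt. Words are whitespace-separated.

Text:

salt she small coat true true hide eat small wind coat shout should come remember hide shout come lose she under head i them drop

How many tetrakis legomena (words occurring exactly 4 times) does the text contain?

0

Frequencies: she:2, small:2, coat:2, true:2, hide:2, shout:2, come:2, salt:1, eat:1, wind:1, should:1, remember:1, lose:1, under:1, head:1, i:1, them:1, drop:1
Words with frequency 4: (none)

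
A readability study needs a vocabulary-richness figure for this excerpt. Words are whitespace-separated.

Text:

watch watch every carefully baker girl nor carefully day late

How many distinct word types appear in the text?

Distinct types: {baker, carefully, day, every, girl, late, nor, watch}
V = 8

8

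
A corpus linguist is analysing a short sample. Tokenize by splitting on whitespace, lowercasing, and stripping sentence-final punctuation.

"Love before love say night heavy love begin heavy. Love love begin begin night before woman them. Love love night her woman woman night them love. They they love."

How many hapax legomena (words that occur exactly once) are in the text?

2

Frequencies: love:9, night:4, begin:3, woman:3, before:2, heavy:2, them:2, they:2, say:1, her:1
Hapax (freq=1): her, say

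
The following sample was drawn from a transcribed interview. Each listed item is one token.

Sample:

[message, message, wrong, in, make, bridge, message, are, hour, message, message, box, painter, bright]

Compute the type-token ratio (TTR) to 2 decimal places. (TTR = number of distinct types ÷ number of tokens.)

0.71

N = 14 tokens, V = 10 types.
TTR = V / N = 10 / 14 = 0.71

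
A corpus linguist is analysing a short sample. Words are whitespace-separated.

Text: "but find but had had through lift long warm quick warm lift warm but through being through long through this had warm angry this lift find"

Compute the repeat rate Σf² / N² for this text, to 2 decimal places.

0.11

Frequencies: through:4, warm:4, but:3, had:3, lift:3, find:2, long:2, this:2, quick:1, being:1, angry:1
Σf² = 74; N² = 676
Repeat rate = 74 / 676 = 0.11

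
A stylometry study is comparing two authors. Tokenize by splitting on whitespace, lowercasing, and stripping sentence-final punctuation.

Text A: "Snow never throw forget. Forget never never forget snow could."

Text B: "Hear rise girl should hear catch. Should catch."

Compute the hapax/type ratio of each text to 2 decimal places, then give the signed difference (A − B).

0.00

A: hapax=2, V=5, ratio=0.40
B: hapax=2, V=5, ratio=0.40
Difference = 0.40 − 0.40 = 0.00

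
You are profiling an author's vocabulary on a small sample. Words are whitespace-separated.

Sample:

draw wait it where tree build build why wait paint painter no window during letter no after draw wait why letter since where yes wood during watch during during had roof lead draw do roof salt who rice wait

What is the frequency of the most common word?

4

Frequencies: wait:4, during:4, draw:3, where:2, build:2, why:2, no:2, letter:2, roof:2, it:1, tree:1, paint:1, painter:1, window:1, after:1, since:1, yes:1, wood:1, watch:1, had:1, … (5 more, each freq 1)
Most common: 'wait' with frequency 4.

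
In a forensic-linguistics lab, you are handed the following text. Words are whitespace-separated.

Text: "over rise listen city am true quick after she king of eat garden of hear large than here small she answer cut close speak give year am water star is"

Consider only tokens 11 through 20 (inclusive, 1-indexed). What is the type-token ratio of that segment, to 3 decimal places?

0.900

Segment tokens 11–20: of, eat, garden, of, hear, large, than, here, small, she
Segment N = 10, segment V = 9.
TTR = 9 / 10 = 0.900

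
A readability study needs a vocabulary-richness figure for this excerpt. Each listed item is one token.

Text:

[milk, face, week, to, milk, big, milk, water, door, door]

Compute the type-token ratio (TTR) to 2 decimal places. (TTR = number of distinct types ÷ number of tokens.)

N = 10 tokens, V = 7 types.
TTR = V / N = 7 / 10 = 0.70

0.70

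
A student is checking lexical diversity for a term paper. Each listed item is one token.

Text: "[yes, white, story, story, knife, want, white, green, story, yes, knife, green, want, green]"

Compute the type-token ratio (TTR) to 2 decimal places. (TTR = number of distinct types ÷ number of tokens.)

N = 14 tokens, V = 6 types.
TTR = V / N = 6 / 14 = 0.43

0.43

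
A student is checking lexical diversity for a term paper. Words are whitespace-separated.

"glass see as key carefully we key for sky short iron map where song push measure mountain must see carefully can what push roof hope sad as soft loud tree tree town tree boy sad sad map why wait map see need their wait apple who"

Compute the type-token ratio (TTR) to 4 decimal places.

N = 46 tokens, V = 33 types.
TTR = V / N = 33 / 46 = 0.7174

0.7174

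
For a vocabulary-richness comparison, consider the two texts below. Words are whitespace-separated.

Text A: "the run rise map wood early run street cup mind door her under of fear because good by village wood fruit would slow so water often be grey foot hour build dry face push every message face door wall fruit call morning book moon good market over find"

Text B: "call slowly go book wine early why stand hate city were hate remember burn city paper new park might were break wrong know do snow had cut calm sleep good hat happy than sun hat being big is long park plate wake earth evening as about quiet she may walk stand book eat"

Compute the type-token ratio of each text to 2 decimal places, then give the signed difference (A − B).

0.01

TTR(A) = 42/48 = 0.88
TTR(B) = 46/53 = 0.87
Difference = 0.88 − 0.87 = 0.01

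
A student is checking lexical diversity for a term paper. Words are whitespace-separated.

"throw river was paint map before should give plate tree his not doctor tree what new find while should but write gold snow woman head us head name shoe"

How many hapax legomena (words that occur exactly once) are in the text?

23

Frequencies: should:2, tree:2, head:2, throw:1, river:1, was:1, paint:1, map:1, before:1, give:1, plate:1, his:1, not:1, doctor:1, what:1, new:1, find:1, while:1, but:1, write:1, … (6 more, each freq 1)
Hapax (freq=1): before, but, doctor, find, give, gold, his, map, name, new, not, paint, plate, river, shoe, snow, throw, us, was, what, while, woman, write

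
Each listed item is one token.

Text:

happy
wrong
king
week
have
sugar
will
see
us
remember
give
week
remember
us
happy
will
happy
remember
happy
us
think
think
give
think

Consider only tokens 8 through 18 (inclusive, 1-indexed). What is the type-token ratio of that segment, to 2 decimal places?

0.64

Segment tokens 8–18: see, us, remember, give, week, remember, us, happy, will, happy, remember
Segment N = 11, segment V = 7.
TTR = 7 / 11 = 0.64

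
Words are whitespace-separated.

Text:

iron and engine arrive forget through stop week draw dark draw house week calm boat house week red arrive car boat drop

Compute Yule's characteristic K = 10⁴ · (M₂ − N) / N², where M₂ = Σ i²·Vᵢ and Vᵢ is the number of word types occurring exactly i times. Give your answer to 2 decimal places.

Frequencies: week:3, arrive:2, draw:2, house:2, boat:2, iron:1, and:1, engine:1, forget:1, through:1, stop:1, dark:1, calm:1, red:1, car:1, drop:1
N = 22. Frequency spectrum: V_1=11, V_2=4, V_3=1
M₂ = 1²·11 + 2²·4 + 3²·1 = 36
K = 10000 × (36 − 22) / 22² = 289.26

289.26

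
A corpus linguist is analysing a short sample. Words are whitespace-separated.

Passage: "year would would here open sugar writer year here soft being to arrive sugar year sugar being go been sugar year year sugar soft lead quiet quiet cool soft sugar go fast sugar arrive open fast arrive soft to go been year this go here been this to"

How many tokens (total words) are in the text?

Tokens: year, would, would, here, open, sugar, writer, year, here, soft, being, to, arrive, sugar, year, sugar, being, go, been, sugar, year, year, sugar, soft, lead, quiet, quiet, cool, soft, sugar, go, fast, sugar, arrive, open, fast, arrive, soft, to, go, been, year, this, go, here, been, this, to
N = 48

48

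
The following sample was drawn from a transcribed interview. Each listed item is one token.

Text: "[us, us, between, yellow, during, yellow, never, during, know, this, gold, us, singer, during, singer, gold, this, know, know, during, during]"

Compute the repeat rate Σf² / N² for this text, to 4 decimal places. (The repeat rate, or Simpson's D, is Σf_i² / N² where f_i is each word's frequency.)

Frequencies: during:5, us:3, know:3, yellow:2, this:2, gold:2, singer:2, between:1, never:1
Σf² = 61; N² = 441
Repeat rate = 61 / 441 = 0.1383

0.1383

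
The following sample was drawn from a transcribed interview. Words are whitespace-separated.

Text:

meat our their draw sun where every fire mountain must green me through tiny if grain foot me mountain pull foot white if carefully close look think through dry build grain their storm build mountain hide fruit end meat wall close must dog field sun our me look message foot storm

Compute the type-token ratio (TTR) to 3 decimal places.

0.647

N = 51 tokens, V = 33 types.
TTR = V / N = 33 / 51 = 0.647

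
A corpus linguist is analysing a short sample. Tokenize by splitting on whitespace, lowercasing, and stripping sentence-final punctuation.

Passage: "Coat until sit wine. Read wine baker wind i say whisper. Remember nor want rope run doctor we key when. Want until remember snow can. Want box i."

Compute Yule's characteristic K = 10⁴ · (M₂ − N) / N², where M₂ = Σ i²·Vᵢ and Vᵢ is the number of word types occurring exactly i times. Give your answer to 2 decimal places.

178.57

Frequencies: want:3, until:2, wine:2, i:2, remember:2, coat:1, sit:1, read:1, baker:1, wind:1, say:1, whisper:1, nor:1, rope:1, run:1, doctor:1, we:1, key:1, when:1, snow:1, … (2 more, each freq 1)
N = 28. Frequency spectrum: V_1=17, V_2=4, V_3=1
M₂ = 1²·17 + 2²·4 + 3²·1 = 42
K = 10000 × (42 − 28) / 28² = 178.57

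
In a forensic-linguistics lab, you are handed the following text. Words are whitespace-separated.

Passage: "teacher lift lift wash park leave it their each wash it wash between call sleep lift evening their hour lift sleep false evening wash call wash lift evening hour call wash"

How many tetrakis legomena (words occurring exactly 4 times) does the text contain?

0

Frequencies: wash:6, lift:5, call:3, evening:3, it:2, their:2, sleep:2, hour:2, teacher:1, park:1, leave:1, each:1, between:1, false:1
Words with frequency 4: (none)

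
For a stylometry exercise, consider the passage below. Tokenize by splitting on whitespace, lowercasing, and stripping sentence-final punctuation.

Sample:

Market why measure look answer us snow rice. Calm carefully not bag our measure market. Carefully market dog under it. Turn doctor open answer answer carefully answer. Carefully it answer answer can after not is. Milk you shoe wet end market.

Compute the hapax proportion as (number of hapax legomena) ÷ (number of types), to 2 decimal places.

Frequencies: answer:6, market:4, carefully:4, measure:2, not:2, it:2, why:1, look:1, us:1, snow:1, rice:1, calm:1, bag:1, our:1, dog:1, under:1, turn:1, doctor:1, open:1, can:1, … (7 more, each freq 1)
Hapax count = 21; type count = 27.
Ratio = 21 / 27 = 0.78

0.78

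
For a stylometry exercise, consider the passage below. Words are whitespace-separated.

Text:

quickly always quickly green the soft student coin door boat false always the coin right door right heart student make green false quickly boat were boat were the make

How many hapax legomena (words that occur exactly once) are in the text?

2

Frequencies: quickly:3, the:3, boat:3, always:2, green:2, student:2, coin:2, door:2, false:2, right:2, make:2, were:2, soft:1, heart:1
Hapax (freq=1): heart, soft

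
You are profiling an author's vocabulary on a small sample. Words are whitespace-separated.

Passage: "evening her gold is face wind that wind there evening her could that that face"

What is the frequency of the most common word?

3

Frequencies: that:3, evening:2, her:2, face:2, wind:2, gold:1, is:1, there:1, could:1
Most common: 'that' with frequency 3.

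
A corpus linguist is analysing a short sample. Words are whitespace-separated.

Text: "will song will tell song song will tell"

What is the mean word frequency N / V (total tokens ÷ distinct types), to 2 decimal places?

N = 8 tokens, V = 3 types.
Mean frequency = N / V = 8 / 3 = 2.67

2.67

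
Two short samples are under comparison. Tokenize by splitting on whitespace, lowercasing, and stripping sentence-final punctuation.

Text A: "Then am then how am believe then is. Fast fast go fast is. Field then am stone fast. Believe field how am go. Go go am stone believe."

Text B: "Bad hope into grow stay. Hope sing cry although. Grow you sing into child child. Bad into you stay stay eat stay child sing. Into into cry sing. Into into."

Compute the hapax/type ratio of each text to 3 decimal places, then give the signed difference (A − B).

-0.182

A: hapax=0, V=9, ratio=0.000
B: hapax=2, V=11, ratio=0.182
Difference = 0.000 − 0.182 = -0.182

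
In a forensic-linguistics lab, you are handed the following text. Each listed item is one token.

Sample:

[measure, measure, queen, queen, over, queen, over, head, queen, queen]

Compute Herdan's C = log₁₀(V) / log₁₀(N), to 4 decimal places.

N = 10, V = 4.
log₁₀(V) = 0.602060, log₁₀(N) = 1.000000
C = 0.602060 / 1.000000 = 0.6021

0.6021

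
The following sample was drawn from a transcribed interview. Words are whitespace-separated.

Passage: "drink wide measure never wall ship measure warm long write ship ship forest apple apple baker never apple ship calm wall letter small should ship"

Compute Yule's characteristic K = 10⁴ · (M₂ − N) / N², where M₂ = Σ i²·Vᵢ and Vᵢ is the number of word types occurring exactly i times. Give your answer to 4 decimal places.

Frequencies: ship:5, apple:3, measure:2, never:2, wall:2, drink:1, wide:1, warm:1, long:1, write:1, forest:1, baker:1, calm:1, letter:1, small:1, should:1
N = 25. Frequency spectrum: V_1=11, V_2=3, V_3=1, V_5=1
M₂ = 1²·11 + 2²·3 + 3²·1 + 5²·1 = 57
K = 10000 × (57 − 25) / 25² = 512.0000

512.0000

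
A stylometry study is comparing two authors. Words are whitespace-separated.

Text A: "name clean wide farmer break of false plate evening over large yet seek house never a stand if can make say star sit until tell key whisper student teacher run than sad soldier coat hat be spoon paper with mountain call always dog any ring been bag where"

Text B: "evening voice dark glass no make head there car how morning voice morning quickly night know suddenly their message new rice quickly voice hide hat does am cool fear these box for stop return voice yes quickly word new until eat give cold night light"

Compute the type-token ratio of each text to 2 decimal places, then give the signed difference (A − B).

0.18

TTR(A) = 48/48 = 1.00
TTR(B) = 37/45 = 0.82
Difference = 1.00 − 0.82 = 0.18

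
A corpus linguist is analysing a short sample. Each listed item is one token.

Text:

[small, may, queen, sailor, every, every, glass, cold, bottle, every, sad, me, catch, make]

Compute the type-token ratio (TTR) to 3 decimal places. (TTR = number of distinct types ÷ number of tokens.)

0.857

N = 14 tokens, V = 12 types.
TTR = V / N = 12 / 14 = 0.857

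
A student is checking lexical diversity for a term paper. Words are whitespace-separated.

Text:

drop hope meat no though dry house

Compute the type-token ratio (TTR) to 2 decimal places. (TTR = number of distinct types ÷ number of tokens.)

1.00

N = 7 tokens, V = 7 types.
TTR = V / N = 7 / 7 = 1.00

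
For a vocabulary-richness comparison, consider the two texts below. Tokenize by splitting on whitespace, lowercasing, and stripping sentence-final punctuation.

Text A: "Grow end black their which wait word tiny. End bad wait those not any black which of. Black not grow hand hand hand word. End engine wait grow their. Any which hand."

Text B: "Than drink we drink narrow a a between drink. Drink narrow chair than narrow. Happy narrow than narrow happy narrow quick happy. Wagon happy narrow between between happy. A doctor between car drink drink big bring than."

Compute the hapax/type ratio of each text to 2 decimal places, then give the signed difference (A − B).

A: hapax=5, V=15, ratio=0.33
B: hapax=8, V=14, ratio=0.57
Difference = 0.33 − 0.57 = -0.24

-0.24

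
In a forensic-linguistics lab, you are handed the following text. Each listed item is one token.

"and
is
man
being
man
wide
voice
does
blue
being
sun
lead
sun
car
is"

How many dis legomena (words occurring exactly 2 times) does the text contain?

4

Frequencies: is:2, man:2, being:2, sun:2, and:1, wide:1, voice:1, does:1, blue:1, lead:1, car:1
Words with frequency 2: being, is, man, sun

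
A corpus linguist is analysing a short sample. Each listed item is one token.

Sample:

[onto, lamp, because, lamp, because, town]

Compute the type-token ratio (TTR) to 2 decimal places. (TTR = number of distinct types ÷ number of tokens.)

0.67

N = 6 tokens, V = 4 types.
TTR = V / N = 4 / 6 = 0.67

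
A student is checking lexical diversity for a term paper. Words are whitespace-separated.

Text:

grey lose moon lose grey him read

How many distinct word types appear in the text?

Distinct types: {grey, him, lose, moon, read}
V = 5

5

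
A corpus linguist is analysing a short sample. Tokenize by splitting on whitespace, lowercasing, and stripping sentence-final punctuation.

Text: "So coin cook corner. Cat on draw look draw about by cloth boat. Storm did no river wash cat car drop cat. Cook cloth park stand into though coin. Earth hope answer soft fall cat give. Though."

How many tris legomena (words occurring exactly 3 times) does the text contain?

0

Frequencies: cat:4, coin:2, cook:2, draw:2, cloth:2, though:2, so:1, corner:1, on:1, look:1, about:1, by:1, boat:1, storm:1, did:1, no:1, river:1, wash:1, car:1, drop:1, … (9 more, each freq 1)
Words with frequency 3: (none)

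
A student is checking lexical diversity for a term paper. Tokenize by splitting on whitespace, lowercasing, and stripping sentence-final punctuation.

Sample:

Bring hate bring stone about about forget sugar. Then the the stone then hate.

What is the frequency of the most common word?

Frequencies: bring:2, hate:2, stone:2, about:2, then:2, the:2, forget:1, sugar:1
Most common: 'bring' with frequency 2.

2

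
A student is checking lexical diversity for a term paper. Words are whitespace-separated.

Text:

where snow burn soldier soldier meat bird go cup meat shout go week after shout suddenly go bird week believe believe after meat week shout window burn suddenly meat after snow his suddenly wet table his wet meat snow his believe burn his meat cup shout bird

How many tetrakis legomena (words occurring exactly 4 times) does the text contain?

Frequencies: meat:6, shout:4, his:4, snow:3, burn:3, bird:3, go:3, week:3, after:3, suddenly:3, believe:3, soldier:2, cup:2, wet:2, where:1, window:1, table:1
Words with frequency 4: his, shout

2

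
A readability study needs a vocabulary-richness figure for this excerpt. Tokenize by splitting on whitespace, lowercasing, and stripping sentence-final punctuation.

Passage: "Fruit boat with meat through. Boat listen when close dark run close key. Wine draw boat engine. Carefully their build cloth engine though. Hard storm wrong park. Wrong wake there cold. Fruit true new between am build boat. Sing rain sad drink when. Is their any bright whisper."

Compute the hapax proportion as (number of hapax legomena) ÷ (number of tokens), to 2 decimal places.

0.63

Frequencies: boat:4, fruit:2, when:2, close:2, engine:2, their:2, build:2, wrong:2, with:1, meat:1, through:1, listen:1, dark:1, run:1, key:1, wine:1, draw:1, carefully:1, cloth:1, though:1, … (18 more, each freq 1)
Hapax count = 30; token count = 48.
Ratio = 30 / 48 = 0.63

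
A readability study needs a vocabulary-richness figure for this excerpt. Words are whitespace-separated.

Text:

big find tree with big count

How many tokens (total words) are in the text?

Tokens: big, find, tree, with, big, count
N = 6

6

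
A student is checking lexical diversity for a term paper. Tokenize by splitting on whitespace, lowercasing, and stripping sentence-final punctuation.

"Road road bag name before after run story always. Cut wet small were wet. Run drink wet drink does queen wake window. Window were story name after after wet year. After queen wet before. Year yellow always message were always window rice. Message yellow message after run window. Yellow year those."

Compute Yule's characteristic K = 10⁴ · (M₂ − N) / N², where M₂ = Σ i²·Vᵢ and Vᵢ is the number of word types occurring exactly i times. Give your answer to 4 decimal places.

384.4675

Frequencies: after:5, wet:5, window:4, run:3, always:3, were:3, year:3, yellow:3, message:3, road:2, name:2, before:2, story:2, drink:2, queen:2, bag:1, cut:1, small:1, does:1, wake:1, … (2 more, each freq 1)
N = 51. Frequency spectrum: V_1=7, V_2=6, V_3=6, V_4=1, V_5=2
M₂ = 1²·7 + 2²·6 + 3²·6 + 4²·1 + 5²·2 = 151
K = 10000 × (151 − 51) / 51² = 384.4675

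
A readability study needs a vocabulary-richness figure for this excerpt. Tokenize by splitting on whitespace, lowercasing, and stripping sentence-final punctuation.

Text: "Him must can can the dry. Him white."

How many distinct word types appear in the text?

Distinct types: {can, dry, him, must, the, white}
V = 6

6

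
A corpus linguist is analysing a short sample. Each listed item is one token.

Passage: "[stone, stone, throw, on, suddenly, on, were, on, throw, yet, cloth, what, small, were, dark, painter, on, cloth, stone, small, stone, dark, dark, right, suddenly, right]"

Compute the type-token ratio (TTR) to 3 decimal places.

0.462

N = 26 tokens, V = 12 types.
TTR = V / N = 12 / 26 = 0.462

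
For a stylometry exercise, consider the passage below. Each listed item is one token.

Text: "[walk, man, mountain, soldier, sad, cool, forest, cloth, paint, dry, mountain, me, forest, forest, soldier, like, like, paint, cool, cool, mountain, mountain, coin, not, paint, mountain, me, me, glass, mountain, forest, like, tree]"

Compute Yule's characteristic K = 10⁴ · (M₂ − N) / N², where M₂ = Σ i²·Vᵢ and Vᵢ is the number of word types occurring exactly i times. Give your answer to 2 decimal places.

624.43

Frequencies: mountain:6, forest:4, cool:3, paint:3, me:3, like:3, soldier:2, walk:1, man:1, sad:1, cloth:1, dry:1, coin:1, not:1, glass:1, tree:1
N = 33. Frequency spectrum: V_1=9, V_2=1, V_3=4, V_4=1, V_6=1
M₂ = 1²·9 + 2²·1 + 3²·4 + 4²·1 + 6²·1 = 101
K = 10000 × (101 − 33) / 33² = 624.43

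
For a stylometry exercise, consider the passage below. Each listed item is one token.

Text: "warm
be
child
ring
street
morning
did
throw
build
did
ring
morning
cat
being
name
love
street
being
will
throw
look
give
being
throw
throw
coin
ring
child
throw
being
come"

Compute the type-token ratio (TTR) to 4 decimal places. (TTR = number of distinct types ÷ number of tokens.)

N = 31 tokens, V = 18 types.
TTR = V / N = 18 / 31 = 0.5806

0.5806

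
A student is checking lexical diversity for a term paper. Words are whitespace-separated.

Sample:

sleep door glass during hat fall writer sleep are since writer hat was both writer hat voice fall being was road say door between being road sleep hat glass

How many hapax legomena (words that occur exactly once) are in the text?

7

Frequencies: hat:4, sleep:3, writer:3, door:2, glass:2, fall:2, was:2, being:2, road:2, during:1, are:1, since:1, both:1, voice:1, say:1, between:1
Hapax (freq=1): are, between, both, during, say, since, voice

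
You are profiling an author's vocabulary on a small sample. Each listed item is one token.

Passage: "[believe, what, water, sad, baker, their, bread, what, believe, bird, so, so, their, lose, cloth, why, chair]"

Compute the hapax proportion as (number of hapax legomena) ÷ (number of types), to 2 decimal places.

0.69

Frequencies: believe:2, what:2, their:2, so:2, water:1, sad:1, baker:1, bread:1, bird:1, lose:1, cloth:1, why:1, chair:1
Hapax count = 9; type count = 13.
Ratio = 9 / 13 = 0.69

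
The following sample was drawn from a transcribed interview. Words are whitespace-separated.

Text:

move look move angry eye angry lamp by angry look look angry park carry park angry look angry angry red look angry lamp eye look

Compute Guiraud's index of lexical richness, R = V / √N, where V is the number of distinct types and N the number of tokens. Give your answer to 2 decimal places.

N = 25, V = 9.
√N = 5.000000
R = 9 / 5.000000 = 1.80

1.80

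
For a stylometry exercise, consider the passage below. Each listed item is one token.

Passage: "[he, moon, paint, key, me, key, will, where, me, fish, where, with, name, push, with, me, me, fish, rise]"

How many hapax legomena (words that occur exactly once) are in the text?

Frequencies: me:4, key:2, where:2, fish:2, with:2, he:1, moon:1, paint:1, will:1, name:1, push:1, rise:1
Hapax (freq=1): he, moon, name, paint, push, rise, will

7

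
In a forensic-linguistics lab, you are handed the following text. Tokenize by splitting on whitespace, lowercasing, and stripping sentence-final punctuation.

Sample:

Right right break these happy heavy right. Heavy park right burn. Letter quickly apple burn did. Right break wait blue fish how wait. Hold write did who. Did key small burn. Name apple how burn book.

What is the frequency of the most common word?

Frequencies: right:5, burn:4, did:3, break:2, heavy:2, apple:2, wait:2, how:2, these:1, happy:1, park:1, letter:1, quickly:1, blue:1, fish:1, hold:1, write:1, who:1, key:1, small:1, … (2 more, each freq 1)
Most common: 'right' with frequency 5.

5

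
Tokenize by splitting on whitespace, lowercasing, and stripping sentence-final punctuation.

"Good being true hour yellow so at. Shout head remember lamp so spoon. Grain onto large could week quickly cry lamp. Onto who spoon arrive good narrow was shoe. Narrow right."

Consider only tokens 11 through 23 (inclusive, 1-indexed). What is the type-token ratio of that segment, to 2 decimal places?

0.85

Segment tokens 11–23: lamp, so, spoon, grain, onto, large, could, week, quickly, cry, lamp, onto, who
Segment N = 13, segment V = 11.
TTR = 11 / 13 = 0.85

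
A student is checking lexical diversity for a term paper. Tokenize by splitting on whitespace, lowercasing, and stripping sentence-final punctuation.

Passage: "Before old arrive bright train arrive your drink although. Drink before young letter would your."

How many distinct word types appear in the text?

11

Distinct types: {although, arrive, before, bright, drink, letter, old, train, would, young, your}
V = 11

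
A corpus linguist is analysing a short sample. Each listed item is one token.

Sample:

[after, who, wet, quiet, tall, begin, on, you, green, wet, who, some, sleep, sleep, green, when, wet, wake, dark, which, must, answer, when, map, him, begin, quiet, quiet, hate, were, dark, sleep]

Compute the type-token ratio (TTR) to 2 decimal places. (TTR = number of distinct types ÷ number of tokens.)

N = 32 tokens, V = 21 types.
TTR = V / N = 21 / 32 = 0.66

0.66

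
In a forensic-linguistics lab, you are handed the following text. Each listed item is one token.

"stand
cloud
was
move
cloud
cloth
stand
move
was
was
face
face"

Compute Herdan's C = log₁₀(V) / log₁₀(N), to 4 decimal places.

N = 12, V = 6.
log₁₀(V) = 0.778151, log₁₀(N) = 1.079181
C = 0.778151 / 1.079181 = 0.7211

0.7211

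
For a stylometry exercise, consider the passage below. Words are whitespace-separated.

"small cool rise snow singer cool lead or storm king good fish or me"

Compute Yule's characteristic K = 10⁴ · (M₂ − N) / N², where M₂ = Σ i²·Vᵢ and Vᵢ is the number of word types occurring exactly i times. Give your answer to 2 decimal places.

204.08

Frequencies: cool:2, or:2, small:1, rise:1, snow:1, singer:1, lead:1, storm:1, king:1, good:1, fish:1, me:1
N = 14. Frequency spectrum: V_1=10, V_2=2
M₂ = 1²·10 + 2²·2 = 18
K = 10000 × (18 − 14) / 14² = 204.08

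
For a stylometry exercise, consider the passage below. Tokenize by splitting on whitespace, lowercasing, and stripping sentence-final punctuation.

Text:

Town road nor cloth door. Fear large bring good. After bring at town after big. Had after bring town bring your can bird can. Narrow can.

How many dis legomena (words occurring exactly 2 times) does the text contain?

Frequencies: bring:4, town:3, after:3, can:3, road:1, nor:1, cloth:1, door:1, fear:1, large:1, good:1, at:1, big:1, had:1, your:1, bird:1, narrow:1
Words with frequency 2: (none)

0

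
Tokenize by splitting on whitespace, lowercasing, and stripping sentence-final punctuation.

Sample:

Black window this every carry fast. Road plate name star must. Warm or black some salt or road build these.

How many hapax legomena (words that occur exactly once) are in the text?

Frequencies: black:2, road:2, or:2, window:1, this:1, every:1, carry:1, fast:1, plate:1, name:1, star:1, must:1, warm:1, some:1, salt:1, build:1, these:1
Hapax (freq=1): build, carry, every, fast, must, name, plate, salt, some, star, these, this, warm, window

14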